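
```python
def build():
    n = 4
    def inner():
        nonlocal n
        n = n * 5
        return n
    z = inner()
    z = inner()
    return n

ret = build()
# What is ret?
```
100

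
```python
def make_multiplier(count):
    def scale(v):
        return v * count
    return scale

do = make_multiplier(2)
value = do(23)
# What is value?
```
46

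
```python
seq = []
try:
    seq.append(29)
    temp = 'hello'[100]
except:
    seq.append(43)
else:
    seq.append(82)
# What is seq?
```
[29, 43]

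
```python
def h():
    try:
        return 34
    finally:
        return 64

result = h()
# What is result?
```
64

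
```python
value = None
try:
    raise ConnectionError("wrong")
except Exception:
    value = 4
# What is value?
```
4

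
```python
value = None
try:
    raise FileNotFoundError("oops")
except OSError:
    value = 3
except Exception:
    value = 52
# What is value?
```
3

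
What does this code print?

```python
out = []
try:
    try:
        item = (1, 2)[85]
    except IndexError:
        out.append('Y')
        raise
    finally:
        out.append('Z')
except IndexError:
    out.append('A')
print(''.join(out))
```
YZA

finally runs before re-raised exception propagates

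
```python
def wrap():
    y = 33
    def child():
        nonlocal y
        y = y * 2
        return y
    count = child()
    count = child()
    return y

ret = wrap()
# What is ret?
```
132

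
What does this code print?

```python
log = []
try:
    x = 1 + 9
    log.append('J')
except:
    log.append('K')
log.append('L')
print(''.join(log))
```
JL

No exception, try block completes normally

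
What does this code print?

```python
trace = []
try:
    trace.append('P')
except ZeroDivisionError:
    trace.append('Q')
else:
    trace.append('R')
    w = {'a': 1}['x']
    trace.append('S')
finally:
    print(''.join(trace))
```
PR

Try succeeds, else appends 'R', KeyError in else is uncaught, finally prints before exception propagates ('S' never appended)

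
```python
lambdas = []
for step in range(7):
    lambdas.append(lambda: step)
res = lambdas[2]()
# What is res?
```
6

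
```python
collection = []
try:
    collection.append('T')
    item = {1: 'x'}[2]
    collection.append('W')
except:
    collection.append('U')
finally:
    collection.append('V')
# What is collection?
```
['T', 'U', 'V']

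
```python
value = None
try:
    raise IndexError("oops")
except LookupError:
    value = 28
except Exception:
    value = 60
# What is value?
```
28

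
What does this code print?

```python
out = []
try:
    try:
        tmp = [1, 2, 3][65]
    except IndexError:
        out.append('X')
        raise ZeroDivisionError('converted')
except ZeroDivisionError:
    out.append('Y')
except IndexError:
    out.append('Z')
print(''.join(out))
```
XY

New ZeroDivisionError raised, caught by outer ZeroDivisionError handler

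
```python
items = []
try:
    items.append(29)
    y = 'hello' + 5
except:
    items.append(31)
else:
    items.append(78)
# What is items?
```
[29, 31]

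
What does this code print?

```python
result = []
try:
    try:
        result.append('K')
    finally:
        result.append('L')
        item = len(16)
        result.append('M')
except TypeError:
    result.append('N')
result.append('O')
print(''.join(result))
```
KLNO

Exception in inner finally caught by outer except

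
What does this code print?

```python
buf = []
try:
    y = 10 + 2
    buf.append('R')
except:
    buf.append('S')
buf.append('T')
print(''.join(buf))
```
RT

No exception, try block completes normally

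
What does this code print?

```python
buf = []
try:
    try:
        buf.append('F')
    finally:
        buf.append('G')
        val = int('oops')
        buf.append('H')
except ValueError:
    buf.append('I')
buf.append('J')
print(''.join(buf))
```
FGIJ

Exception in inner finally caught by outer except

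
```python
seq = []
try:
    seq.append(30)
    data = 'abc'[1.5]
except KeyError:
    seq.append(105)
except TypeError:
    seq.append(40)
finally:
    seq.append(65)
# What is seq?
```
[30, 40, 65]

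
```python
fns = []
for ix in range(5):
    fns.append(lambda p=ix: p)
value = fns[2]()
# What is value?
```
2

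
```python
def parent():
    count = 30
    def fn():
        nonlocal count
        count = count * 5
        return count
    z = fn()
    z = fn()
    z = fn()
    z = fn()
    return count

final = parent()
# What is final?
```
18750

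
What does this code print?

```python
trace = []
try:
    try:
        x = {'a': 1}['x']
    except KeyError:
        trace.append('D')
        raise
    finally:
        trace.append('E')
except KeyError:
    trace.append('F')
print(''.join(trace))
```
DEF

finally runs before re-raised exception propagates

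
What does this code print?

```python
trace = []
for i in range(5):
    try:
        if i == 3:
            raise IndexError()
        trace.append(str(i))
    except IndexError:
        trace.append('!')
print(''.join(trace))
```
012!4

Exception on i=3 caught, loop continues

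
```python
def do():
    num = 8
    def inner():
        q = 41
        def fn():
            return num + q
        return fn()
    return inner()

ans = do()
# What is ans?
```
49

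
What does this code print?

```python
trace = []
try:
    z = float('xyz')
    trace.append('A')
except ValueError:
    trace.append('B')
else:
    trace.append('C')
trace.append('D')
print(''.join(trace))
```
BD

else block skipped when exception is caught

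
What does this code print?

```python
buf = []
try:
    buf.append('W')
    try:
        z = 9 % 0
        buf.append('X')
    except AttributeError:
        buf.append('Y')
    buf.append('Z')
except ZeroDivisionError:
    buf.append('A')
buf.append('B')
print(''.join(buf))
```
WAB

Inner handler doesn't match, propagates to outer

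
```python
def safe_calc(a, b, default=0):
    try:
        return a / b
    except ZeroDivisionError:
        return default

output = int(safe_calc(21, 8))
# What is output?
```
2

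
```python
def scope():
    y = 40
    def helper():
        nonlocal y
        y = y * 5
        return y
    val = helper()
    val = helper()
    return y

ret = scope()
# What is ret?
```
1000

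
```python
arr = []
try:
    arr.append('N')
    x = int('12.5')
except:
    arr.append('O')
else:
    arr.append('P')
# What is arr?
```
['N', 'O']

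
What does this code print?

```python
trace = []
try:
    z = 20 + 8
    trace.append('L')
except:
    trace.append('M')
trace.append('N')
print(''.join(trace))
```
LN

No exception, try block completes normally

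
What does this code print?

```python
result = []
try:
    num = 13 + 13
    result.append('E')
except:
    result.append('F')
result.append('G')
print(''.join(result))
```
EG

No exception, try block completes normally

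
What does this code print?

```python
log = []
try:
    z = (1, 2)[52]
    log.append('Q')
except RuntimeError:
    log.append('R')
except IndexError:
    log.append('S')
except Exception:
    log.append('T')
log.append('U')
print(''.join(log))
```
SU

IndexError matches before generic Exception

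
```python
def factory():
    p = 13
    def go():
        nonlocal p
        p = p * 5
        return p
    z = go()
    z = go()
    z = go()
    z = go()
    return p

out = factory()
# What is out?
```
8125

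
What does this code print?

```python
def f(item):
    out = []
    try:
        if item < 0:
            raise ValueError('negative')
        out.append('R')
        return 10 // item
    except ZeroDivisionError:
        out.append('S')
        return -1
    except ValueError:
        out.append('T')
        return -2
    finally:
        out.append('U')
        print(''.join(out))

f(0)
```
RSU

item=0 causes ZeroDivisionError, caught, finally prints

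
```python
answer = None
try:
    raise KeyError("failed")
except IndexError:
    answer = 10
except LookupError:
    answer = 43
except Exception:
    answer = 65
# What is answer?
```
43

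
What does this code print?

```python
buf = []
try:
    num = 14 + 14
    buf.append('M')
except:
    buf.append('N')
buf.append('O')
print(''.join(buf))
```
MO

No exception, try block completes normally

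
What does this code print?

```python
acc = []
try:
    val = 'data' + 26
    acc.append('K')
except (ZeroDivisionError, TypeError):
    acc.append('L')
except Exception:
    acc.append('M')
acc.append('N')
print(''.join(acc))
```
LN

TypeError matches tuple containing it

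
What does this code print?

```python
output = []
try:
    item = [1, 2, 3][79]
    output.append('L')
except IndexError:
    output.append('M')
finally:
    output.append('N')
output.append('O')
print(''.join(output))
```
MNO

finally always runs, even after exception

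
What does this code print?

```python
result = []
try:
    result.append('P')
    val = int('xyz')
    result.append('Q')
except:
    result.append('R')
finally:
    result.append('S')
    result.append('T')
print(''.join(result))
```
PRST

Code before exception runs, then except, then all of finally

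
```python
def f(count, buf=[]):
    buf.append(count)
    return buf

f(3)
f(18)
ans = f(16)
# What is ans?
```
[3, 18, 16]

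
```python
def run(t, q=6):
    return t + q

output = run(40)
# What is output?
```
46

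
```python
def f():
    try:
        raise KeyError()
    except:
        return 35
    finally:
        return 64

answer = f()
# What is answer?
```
64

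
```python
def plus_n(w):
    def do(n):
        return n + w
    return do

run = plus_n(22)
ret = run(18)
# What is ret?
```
40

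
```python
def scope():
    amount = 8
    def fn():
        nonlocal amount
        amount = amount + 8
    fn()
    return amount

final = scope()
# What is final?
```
16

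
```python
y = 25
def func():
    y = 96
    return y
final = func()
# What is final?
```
96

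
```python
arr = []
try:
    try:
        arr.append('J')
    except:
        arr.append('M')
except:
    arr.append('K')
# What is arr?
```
['J']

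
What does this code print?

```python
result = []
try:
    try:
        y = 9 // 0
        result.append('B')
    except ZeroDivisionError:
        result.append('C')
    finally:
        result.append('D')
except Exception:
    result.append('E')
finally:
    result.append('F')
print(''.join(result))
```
CDF

Both finally blocks run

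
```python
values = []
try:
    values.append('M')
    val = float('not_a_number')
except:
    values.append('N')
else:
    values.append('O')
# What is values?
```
['M', 'N']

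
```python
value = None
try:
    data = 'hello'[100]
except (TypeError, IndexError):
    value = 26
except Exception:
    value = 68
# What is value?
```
26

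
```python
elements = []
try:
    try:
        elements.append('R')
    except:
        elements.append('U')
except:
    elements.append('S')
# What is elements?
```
['R']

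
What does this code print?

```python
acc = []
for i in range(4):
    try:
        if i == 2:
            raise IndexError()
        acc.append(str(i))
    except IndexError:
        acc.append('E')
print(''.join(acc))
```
01E3

Exception on i=2 caught, loop continues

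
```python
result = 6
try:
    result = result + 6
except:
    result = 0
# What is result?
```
12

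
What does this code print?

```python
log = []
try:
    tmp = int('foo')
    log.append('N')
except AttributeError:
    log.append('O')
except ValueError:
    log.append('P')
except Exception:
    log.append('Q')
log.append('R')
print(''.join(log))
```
PR

ValueError matches before generic Exception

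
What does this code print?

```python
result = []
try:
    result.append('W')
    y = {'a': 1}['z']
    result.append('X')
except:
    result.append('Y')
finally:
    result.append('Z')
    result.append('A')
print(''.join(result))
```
WYZA

Code before exception runs, then except, then all of finally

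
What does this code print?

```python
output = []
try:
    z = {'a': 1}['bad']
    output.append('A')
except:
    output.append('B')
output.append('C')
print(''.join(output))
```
BC

Exception raised in try, caught by bare except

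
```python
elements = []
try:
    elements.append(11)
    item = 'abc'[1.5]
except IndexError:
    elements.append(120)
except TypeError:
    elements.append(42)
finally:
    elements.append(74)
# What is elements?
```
[11, 42, 74]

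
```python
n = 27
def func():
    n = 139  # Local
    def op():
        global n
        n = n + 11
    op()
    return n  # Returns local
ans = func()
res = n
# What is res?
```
38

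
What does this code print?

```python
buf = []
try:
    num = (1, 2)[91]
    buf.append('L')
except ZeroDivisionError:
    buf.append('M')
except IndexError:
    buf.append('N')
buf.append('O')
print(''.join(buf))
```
NO

IndexError is caught by its specific handler, not ZeroDivisionError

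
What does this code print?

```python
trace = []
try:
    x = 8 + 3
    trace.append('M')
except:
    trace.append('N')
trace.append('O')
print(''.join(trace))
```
MO

No exception, try block completes normally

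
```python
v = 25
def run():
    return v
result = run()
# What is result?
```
25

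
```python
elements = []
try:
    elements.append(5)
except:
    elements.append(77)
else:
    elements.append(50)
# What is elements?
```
[5, 50]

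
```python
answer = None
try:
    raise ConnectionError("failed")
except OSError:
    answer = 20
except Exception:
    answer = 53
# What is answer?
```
20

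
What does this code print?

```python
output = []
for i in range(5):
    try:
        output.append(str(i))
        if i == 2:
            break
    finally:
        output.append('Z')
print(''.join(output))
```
0Z1Z2Z

finally runs even when breaking out of loop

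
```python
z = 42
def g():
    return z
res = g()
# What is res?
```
42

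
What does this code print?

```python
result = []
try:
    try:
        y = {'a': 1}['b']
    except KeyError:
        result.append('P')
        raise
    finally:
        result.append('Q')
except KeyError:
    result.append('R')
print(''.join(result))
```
PQR

finally runs before re-raised exception propagates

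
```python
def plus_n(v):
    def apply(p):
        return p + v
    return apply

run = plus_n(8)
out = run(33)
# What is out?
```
41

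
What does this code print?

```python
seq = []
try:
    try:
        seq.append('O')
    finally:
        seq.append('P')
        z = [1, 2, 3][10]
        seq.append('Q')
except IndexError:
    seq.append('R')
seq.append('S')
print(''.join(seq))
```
OPRS

Exception in inner finally caught by outer except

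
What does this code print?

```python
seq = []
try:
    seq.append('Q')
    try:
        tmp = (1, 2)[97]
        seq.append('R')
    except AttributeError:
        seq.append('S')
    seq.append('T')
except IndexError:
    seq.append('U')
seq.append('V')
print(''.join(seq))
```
QUV

Inner handler doesn't match, propagates to outer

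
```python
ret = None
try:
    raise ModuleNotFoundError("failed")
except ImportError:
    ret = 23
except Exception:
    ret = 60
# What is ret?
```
23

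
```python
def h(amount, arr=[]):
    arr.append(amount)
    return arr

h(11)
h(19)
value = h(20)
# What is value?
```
[11, 19, 20]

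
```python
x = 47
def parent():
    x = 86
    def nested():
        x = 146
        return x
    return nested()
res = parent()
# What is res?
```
146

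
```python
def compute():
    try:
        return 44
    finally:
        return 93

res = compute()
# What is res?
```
93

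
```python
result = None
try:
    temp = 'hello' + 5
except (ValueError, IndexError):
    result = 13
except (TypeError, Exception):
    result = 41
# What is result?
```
41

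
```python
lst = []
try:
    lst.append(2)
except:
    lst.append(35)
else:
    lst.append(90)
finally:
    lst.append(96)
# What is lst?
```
[2, 90, 96]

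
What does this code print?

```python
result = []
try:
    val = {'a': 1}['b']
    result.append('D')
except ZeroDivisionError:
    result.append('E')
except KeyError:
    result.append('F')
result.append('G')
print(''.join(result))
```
FG

KeyError is caught by its specific handler, not ZeroDivisionError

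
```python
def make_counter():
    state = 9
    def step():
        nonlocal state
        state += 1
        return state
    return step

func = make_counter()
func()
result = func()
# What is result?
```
11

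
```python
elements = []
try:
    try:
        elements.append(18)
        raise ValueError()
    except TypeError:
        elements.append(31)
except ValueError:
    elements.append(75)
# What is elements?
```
[18, 75]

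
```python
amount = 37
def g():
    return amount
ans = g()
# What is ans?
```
37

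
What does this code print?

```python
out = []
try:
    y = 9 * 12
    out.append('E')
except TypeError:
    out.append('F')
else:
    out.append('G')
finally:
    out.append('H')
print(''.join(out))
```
EGH

else runs before finally when no exception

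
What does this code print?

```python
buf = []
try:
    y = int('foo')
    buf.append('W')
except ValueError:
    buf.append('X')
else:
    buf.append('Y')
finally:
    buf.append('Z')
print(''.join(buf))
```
XZ

Exception: except runs, else skipped, finally runs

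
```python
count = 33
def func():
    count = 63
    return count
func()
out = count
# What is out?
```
33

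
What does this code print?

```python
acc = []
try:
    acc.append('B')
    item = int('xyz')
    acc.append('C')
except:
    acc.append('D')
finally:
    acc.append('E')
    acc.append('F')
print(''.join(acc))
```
BDEF

Code before exception runs, then except, then all of finally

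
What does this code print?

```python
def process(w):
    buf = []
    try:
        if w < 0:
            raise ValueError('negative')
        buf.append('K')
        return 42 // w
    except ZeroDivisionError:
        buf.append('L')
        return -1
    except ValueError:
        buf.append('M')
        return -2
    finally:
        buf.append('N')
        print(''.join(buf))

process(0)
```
KLN

w=0 causes ZeroDivisionError, caught, finally prints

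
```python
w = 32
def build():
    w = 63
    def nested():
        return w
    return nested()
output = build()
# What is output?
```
63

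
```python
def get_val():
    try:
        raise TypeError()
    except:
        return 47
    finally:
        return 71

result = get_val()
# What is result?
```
71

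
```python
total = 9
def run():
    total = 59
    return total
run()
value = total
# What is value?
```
9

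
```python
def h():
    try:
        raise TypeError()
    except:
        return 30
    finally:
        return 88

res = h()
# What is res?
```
88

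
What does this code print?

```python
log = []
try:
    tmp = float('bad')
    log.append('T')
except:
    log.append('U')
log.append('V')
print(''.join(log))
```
UV

Exception raised in try, caught by bare except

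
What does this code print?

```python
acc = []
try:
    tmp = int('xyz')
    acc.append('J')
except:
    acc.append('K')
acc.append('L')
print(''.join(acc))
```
KL

Exception raised in try, caught by bare except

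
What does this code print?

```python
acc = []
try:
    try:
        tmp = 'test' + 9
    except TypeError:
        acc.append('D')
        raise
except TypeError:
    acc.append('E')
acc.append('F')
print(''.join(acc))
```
DEF

raise without argument re-raises current exception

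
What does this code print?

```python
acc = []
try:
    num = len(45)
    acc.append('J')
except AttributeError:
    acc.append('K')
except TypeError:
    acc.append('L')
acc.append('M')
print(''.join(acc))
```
LM

TypeError is caught by its specific handler, not AttributeError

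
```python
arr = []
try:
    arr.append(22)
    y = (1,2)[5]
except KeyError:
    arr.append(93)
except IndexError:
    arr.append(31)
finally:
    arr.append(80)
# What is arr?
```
[22, 31, 80]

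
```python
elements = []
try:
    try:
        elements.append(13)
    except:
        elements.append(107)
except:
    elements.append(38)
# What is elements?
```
[13]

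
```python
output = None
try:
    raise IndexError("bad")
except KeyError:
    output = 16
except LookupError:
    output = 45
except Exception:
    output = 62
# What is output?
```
45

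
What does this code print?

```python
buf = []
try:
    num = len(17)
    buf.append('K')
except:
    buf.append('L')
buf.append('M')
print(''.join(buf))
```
LM

Exception raised in try, caught by bare except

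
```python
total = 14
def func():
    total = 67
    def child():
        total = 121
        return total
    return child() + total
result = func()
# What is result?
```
188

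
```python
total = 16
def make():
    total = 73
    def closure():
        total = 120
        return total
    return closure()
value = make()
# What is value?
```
120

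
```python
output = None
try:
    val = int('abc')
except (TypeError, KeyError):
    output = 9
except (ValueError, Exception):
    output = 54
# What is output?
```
54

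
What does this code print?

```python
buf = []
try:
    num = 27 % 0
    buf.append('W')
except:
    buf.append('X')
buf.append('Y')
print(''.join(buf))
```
XY

Exception raised in try, caught by bare except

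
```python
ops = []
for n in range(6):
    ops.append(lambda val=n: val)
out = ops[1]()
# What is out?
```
1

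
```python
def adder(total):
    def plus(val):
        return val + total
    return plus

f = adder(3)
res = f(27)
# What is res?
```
30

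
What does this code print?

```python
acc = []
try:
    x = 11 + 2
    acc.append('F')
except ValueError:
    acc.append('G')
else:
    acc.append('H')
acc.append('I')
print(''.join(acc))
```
FHI

else block runs when no exception occurs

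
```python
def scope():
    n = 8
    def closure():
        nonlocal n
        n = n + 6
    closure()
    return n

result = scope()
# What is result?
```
14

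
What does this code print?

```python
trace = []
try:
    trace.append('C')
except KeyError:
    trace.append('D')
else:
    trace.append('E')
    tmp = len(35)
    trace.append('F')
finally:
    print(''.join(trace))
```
CE

Try succeeds, else appends 'E', TypeError in else is uncaught, finally prints before exception propagates ('F' never appended)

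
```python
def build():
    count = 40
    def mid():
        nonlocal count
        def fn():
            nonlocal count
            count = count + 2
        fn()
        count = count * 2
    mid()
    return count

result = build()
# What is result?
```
84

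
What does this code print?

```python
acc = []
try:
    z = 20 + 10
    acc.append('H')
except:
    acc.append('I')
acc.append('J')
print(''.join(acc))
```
HJ

No exception, try block completes normally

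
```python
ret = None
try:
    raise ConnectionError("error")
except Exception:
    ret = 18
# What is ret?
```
18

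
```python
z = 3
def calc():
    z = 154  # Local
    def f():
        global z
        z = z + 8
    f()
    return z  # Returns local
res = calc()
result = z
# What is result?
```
11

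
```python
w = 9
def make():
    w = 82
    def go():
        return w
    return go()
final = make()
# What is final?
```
82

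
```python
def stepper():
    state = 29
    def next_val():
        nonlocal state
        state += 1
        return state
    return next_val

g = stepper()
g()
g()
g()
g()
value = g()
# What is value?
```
34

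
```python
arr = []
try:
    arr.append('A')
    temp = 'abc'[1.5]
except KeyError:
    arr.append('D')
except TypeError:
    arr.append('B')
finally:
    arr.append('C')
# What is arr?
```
['A', 'B', 'C']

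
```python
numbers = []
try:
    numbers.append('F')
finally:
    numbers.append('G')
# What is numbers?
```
['F', 'G']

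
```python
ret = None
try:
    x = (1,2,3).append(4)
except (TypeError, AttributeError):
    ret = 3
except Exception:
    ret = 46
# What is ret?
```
3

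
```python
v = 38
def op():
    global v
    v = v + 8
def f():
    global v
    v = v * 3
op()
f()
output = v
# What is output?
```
138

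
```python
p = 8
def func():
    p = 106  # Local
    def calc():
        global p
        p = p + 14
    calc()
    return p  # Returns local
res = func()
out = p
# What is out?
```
22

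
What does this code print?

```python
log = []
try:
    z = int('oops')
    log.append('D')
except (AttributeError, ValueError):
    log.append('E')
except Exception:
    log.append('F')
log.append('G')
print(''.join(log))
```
EG

ValueError matches tuple containing it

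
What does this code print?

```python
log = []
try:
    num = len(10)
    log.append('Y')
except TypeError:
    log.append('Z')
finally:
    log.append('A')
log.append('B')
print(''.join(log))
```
ZAB

finally always runs, even after exception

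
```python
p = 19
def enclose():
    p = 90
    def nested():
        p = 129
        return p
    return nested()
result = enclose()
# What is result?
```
129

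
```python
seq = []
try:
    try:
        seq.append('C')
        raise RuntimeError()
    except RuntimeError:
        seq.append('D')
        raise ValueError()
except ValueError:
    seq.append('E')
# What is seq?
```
['C', 'D', 'E']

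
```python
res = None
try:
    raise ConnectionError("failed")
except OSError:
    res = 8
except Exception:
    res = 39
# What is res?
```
8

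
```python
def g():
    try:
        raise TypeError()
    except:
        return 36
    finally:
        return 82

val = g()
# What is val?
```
82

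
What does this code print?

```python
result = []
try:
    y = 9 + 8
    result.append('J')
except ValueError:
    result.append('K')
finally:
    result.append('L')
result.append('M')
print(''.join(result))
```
JLM

finally runs after normal execution too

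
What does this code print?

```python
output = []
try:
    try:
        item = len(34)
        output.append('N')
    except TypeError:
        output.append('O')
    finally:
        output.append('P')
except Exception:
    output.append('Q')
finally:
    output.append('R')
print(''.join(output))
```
OPR

Both finally blocks run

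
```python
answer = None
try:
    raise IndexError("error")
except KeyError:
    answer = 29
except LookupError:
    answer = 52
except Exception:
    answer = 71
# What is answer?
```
52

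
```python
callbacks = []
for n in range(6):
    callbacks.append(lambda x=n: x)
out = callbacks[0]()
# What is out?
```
0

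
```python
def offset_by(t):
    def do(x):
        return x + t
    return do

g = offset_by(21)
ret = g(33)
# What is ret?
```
54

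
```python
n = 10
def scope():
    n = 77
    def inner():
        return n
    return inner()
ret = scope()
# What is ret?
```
77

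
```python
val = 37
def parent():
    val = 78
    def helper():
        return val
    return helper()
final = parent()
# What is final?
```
78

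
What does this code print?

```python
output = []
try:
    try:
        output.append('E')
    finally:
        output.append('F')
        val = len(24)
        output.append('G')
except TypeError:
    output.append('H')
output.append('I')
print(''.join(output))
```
EFHI

Exception in inner finally caught by outer except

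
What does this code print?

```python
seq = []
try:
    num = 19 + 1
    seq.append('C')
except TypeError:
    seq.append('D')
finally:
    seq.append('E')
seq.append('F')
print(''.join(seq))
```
CEF

finally runs after normal execution too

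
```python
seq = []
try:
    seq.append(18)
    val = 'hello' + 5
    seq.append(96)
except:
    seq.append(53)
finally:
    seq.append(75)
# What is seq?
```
[18, 53, 75]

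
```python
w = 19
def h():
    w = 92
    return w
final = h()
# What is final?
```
92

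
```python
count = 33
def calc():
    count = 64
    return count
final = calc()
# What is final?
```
64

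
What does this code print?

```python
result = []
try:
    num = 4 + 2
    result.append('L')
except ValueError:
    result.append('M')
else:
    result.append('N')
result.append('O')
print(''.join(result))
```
LNO

else block runs when no exception occurs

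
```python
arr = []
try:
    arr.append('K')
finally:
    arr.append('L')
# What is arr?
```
['K', 'L']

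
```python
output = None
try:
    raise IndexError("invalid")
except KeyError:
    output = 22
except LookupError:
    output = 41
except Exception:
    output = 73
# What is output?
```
41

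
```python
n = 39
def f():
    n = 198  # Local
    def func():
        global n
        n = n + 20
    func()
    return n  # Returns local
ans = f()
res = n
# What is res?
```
59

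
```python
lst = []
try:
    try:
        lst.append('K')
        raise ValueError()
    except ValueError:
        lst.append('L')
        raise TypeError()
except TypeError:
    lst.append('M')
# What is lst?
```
['K', 'L', 'M']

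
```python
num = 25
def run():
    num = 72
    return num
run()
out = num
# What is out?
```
25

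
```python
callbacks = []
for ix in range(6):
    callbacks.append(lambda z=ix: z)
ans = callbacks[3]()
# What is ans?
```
3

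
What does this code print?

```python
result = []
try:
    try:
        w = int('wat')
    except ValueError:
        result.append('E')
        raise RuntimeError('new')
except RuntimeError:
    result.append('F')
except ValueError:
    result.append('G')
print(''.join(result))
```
EF

New RuntimeError raised, caught by outer RuntimeError handler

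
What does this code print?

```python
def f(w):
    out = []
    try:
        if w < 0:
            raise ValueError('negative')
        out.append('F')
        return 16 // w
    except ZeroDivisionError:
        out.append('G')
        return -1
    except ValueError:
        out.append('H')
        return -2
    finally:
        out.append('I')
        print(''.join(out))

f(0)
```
FGI

w=0 causes ZeroDivisionError, caught, finally prints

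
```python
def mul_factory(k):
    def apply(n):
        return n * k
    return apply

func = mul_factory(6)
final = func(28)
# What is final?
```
168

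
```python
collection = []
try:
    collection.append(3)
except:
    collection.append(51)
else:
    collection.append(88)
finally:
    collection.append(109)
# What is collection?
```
[3, 88, 109]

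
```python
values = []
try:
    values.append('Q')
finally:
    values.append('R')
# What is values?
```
['Q', 'R']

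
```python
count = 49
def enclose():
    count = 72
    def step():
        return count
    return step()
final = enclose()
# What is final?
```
72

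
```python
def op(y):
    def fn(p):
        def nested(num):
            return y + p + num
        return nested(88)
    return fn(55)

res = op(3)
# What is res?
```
146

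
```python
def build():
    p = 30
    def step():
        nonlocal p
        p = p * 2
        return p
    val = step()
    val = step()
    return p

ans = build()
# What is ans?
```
120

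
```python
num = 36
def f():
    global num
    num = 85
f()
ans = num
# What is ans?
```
85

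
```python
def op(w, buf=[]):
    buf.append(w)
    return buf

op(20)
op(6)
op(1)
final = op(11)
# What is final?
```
[20, 6, 1, 11]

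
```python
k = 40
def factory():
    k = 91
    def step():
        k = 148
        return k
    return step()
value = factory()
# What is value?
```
148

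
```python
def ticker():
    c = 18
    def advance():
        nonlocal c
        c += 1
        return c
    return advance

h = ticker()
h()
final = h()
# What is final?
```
20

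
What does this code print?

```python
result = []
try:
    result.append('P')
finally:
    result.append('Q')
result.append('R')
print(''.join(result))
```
PQR

try/finally without except, no exception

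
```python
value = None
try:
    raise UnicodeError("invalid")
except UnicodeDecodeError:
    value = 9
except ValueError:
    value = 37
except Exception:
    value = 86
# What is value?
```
37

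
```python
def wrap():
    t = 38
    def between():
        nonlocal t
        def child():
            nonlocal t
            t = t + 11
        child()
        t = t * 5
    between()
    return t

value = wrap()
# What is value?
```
245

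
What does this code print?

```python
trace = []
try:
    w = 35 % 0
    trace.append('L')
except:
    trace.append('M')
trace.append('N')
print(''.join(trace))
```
MN

Exception raised in try, caught by bare except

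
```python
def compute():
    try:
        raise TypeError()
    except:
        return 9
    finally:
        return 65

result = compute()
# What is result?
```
65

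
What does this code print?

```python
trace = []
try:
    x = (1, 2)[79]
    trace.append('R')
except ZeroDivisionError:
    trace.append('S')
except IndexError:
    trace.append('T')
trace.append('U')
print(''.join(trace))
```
TU

IndexError is caught by its specific handler, not ZeroDivisionError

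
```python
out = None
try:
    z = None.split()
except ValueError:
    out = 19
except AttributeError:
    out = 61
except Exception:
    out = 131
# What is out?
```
61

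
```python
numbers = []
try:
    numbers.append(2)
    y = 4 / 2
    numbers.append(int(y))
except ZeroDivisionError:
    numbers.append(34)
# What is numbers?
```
[2, 2]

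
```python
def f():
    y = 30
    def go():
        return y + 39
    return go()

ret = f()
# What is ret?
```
69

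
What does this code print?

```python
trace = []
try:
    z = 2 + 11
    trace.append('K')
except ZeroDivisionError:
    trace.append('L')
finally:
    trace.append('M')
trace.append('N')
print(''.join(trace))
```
KMN

finally runs after normal execution too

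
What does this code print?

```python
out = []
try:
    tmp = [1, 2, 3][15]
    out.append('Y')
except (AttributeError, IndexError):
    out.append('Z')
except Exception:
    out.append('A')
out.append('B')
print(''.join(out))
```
ZB

IndexError matches tuple containing it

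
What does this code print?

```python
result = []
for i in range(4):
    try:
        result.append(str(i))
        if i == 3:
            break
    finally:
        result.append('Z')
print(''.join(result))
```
0Z1Z2Z3Z

finally runs even when breaking out of loop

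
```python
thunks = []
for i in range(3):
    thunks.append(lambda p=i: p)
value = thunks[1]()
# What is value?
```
1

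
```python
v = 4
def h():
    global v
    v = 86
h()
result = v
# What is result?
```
86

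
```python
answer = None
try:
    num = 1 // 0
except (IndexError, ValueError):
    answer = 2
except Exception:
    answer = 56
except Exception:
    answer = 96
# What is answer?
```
56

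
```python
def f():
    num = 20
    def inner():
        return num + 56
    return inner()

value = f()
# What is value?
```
76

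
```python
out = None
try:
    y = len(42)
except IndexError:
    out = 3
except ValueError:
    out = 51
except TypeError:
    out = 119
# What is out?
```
119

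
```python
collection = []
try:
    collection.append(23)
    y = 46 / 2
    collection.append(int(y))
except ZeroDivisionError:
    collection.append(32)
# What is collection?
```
[23, 23]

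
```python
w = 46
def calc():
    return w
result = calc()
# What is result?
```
46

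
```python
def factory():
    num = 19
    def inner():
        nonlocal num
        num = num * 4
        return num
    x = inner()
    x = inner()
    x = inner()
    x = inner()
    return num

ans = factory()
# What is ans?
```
4864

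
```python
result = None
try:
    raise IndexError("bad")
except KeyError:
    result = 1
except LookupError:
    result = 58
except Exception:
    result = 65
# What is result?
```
58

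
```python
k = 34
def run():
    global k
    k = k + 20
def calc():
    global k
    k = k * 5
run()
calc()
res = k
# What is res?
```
270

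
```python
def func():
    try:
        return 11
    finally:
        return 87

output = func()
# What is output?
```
87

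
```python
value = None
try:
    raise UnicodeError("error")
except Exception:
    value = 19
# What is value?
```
19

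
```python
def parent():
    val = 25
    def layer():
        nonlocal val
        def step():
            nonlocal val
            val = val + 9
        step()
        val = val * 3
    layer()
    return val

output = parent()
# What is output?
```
102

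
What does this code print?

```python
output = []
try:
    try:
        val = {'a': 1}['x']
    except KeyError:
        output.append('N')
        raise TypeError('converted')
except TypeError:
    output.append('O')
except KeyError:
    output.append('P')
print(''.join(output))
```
NO

New TypeError raised, caught by outer TypeError handler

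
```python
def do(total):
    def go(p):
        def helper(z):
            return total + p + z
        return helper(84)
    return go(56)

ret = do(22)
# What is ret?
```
162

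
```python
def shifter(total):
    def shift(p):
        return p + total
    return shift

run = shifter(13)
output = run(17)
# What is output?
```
30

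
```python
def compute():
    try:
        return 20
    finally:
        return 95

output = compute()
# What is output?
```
95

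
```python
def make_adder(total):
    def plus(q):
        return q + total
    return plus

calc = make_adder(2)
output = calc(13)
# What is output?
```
15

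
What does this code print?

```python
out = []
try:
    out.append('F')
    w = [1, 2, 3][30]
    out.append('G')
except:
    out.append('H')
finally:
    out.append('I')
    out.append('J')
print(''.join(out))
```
FHIJ

Code before exception runs, then except, then all of finally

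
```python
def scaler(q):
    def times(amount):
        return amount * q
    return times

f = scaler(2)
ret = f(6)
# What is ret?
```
12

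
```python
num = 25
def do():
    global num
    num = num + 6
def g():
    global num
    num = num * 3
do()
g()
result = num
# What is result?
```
93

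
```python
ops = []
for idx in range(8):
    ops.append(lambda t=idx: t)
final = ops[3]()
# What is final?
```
3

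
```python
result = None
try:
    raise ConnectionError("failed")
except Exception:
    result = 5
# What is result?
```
5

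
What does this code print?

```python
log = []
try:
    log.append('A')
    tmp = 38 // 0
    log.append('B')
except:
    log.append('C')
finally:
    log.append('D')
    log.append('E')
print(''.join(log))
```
ACDE

Code before exception runs, then except, then all of finally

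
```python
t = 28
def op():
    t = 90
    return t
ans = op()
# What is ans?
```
90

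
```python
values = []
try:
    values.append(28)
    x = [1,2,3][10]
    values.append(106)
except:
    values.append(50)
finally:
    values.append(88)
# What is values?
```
[28, 50, 88]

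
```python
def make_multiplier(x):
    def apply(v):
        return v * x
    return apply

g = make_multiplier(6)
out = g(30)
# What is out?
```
180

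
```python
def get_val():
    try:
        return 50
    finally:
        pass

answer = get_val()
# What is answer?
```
50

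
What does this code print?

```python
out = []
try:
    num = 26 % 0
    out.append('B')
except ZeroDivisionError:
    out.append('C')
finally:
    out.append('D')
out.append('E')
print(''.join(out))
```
CDE

finally always runs, even after exception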